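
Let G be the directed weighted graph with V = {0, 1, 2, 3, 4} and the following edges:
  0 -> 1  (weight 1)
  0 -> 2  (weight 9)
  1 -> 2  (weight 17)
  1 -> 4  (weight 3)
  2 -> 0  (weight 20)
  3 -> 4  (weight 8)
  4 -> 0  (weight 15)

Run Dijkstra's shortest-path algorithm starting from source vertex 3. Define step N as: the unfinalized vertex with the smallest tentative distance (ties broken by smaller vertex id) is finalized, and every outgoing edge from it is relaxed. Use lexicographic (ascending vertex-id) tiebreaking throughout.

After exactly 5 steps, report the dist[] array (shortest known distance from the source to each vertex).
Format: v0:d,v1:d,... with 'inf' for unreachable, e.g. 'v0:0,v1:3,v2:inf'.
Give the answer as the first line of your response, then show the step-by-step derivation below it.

v0:23,v1:24,v2:32,v3:0,v4:8

step 1: dist = v0:inf,v1:inf,v2:inf,v3:0,v4:8
step 2: dist = v0:23,v1:inf,v2:inf,v3:0,v4:8
step 3: dist = v0:23,v1:24,v2:32,v3:0,v4:8
step 4: dist = v0:23,v1:24,v2:32,v3:0,v4:8
step 5: dist = v0:23,v1:24,v2:32,v3:0,v4:8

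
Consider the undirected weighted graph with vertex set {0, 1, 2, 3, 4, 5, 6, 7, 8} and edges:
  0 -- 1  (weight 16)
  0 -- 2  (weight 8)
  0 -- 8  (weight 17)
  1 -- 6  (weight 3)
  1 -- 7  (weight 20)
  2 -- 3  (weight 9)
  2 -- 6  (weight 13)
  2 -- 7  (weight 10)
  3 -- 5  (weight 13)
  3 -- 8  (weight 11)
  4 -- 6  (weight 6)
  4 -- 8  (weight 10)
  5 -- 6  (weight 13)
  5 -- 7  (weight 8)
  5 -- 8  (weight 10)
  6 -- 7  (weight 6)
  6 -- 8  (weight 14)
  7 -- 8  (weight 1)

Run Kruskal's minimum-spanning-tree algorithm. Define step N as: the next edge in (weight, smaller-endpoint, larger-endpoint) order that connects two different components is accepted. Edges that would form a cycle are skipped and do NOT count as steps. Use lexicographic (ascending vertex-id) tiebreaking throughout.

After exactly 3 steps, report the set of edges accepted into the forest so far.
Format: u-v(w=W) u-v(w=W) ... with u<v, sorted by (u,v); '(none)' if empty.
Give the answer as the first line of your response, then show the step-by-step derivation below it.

1-6(w=3) 4-6(w=6) 7-8(w=1)

step 1: add edge 7-8 (w=1); MST = {7-8(w=1)}
step 2: add edge 1-6 (w=3); MST = {1-6(w=3) 7-8(w=1)}
step 3: add edge 4-6 (w=6); MST = {1-6(w=3) 4-6(w=6) 7-8(w=1)}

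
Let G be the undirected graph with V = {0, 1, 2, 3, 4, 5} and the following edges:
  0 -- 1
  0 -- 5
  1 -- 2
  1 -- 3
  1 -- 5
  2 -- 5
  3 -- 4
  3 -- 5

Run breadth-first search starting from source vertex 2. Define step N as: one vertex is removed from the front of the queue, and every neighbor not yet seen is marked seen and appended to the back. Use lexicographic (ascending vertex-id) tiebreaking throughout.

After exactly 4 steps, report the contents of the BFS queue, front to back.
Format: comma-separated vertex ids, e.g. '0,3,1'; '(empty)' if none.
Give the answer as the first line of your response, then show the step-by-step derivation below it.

3

step 1: dequeue 2; queue=[1,5]; order=2
step 2: dequeue 1; queue=[5,0,3]; order=2,1
step 3: dequeue 5; queue=[0,3]; order=2,1,5
step 4: dequeue 0; queue=[3]; order=2,1,5,0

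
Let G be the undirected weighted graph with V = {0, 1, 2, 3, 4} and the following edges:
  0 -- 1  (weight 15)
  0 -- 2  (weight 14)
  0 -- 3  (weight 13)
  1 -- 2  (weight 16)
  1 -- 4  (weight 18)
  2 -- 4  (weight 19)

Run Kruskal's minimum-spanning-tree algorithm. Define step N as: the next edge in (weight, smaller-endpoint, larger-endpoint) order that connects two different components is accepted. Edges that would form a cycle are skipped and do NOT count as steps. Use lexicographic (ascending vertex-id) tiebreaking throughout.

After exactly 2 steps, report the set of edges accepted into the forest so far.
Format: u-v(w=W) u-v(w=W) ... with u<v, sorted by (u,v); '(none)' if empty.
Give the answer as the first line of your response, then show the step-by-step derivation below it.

0-2(w=14) 0-3(w=13)

step 1: add edge 0-3 (w=13); MST = {0-3(w=13)}
step 2: add edge 0-2 (w=14); MST = {0-2(w=14) 0-3(w=13)}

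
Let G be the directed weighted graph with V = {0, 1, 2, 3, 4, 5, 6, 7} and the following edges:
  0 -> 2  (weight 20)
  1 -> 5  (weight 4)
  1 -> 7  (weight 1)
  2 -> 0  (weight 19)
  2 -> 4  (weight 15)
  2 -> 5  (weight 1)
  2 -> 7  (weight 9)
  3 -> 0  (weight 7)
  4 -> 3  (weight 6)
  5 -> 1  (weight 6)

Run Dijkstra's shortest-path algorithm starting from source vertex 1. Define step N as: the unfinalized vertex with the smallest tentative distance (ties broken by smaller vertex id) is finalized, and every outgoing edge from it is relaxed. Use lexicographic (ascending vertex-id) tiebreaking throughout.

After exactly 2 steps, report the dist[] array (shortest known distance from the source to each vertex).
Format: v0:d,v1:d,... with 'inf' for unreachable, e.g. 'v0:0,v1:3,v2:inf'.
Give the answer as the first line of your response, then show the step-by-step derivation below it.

v0:inf,v1:0,v2:inf,v3:inf,v4:inf,v5:4,v6:inf,v7:1

step 1: dist = v0:inf,v1:0,v2:inf,v3:inf,v4:inf,v5:4,v6:inf,v7:1
step 2: dist = v0:inf,v1:0,v2:inf,v3:inf,v4:inf,v5:4,v6:inf,v7:1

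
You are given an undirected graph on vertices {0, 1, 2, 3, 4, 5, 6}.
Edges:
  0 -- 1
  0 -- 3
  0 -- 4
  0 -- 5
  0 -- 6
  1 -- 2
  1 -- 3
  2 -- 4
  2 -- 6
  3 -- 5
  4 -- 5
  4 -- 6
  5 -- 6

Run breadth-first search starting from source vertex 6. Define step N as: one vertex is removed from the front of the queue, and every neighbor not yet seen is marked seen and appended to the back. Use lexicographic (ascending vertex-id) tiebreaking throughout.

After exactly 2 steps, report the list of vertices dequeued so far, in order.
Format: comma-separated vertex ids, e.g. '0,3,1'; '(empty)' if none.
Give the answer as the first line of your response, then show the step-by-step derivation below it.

6,0

step 1: dequeue 6; queue=[0,2,4,5]; order=6
step 2: dequeue 0; queue=[2,4,5,1,3]; order=6,0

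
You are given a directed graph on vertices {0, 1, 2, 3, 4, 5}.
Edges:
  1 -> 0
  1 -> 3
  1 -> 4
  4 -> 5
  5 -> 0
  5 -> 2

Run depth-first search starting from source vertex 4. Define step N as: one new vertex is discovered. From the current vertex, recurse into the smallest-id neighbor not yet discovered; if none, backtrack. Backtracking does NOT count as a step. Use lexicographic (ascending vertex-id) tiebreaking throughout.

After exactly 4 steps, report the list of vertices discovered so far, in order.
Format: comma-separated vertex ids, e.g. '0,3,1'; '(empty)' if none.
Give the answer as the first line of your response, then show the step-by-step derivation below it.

4,5,0,2

step 1: discover 4; path=4; order=4
step 2: discover 5; path=4>5; order=4,5
step 3: discover 0; path=4>5>0; order=4,5,0
step 4: discover 2; path=4>5>2; order=4,5,0,2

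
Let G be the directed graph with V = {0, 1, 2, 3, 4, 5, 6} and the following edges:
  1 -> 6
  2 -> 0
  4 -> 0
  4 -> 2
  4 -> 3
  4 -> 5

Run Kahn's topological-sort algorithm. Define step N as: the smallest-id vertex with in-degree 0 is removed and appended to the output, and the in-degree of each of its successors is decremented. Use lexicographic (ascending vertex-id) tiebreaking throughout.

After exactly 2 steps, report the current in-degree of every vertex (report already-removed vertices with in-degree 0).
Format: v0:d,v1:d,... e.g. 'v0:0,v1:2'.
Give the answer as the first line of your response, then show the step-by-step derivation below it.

v0:1,v1:0,v2:0,v3:0,v4:0,v5:0,v6:0

step 1: output 1; order=[1]; indeg=(2,0,1,1,0,1,0)
step 2: output 4; order=[1,4]; indeg=(1,0,0,0,0,0,0)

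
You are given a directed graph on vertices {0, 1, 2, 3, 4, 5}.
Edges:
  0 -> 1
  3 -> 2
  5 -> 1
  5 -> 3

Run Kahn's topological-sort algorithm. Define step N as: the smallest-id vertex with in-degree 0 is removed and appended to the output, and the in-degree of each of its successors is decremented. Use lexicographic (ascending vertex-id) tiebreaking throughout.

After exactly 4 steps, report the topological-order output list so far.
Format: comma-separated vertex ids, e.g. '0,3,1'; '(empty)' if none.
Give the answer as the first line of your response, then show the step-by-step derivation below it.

0,4,5,1

step 1: output 0; order=[0]; indeg=(0,1,1,1,0,0)
step 2: output 4; order=[0,4]; indeg=(0,1,1,1,0,0)
step 3: output 5; order=[0,4,5]; indeg=(0,0,1,0,0,0)
step 4: output 1; order=[0,4,5,1]; indeg=(0,0,1,0,0,0)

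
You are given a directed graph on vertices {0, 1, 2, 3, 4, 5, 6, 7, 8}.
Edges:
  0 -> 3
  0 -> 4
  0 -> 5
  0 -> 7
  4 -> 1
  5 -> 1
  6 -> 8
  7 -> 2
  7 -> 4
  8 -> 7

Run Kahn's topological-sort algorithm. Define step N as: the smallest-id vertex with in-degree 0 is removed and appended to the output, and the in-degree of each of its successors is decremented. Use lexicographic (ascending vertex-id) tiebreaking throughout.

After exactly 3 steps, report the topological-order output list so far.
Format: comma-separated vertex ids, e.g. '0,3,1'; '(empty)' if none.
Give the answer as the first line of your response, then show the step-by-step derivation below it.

0,3,5

step 1: output 0; order=[0]; indeg=(0,2,1,0,1,0,0,1,1)
step 2: output 3; order=[0,3]; indeg=(0,2,1,0,1,0,0,1,1)
step 3: output 5; order=[0,3,5]; indeg=(0,1,1,0,1,0,0,1,1)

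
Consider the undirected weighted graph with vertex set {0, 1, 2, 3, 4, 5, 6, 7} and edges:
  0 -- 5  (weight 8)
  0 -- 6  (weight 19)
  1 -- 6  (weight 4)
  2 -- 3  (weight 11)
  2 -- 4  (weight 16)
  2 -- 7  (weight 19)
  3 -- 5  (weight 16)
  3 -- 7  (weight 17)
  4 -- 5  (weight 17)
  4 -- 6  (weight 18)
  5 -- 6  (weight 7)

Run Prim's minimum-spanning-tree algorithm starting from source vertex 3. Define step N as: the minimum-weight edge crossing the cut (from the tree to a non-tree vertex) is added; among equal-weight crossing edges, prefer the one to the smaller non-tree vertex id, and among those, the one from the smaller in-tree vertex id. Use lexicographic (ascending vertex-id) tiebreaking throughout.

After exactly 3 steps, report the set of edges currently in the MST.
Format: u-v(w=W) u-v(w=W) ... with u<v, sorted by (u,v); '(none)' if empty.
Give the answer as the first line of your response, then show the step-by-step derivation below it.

2-3(w=11) 2-4(w=16) 3-5(w=16)

step 1: add edge 2-3 (w=11); MST = {2-3(w=11)}
step 2: add edge 2-4 (w=16); MST = {2-3(w=11) 2-4(w=16)}
step 3: add edge 3-5 (w=16); MST = {2-3(w=11) 2-4(w=16) 3-5(w=16)}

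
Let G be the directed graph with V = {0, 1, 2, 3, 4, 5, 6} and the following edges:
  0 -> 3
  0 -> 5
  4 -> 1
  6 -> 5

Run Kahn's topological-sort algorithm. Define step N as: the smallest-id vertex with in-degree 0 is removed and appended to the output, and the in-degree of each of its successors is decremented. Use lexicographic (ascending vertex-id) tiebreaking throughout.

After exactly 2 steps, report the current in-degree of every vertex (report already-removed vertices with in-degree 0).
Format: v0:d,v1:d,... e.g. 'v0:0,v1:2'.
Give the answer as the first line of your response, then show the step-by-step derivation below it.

v0:0,v1:1,v2:0,v3:0,v4:0,v5:1,v6:0

step 1: output 0; order=[0]; indeg=(0,1,0,0,0,1,0)
step 2: output 2; order=[0,2]; indeg=(0,1,0,0,0,1,0)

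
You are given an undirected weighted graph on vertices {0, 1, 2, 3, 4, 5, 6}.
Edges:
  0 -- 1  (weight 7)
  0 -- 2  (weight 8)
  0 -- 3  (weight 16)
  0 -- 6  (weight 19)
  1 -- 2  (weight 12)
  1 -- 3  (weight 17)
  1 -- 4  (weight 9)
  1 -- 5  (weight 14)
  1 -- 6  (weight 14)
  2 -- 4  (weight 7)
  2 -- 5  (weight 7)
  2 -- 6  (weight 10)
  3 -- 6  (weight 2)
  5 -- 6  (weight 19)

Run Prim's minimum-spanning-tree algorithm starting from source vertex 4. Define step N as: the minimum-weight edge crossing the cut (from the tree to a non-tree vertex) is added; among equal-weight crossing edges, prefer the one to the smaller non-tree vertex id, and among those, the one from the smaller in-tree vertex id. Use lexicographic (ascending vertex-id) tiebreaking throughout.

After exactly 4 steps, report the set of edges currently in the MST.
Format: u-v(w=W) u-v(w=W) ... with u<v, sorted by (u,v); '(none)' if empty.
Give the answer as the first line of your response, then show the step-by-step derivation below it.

0-1(w=7) 0-2(w=8) 2-4(w=7) 2-5(w=7)

step 1: add edge 2-4 (w=7); MST = {2-4(w=7)}
step 2: add edge 2-5 (w=7); MST = {2-4(w=7) 2-5(w=7)}
step 3: add edge 0-2 (w=8); MST = {0-2(w=8) 2-4(w=7) 2-5(w=7)}
step 4: add edge 0-1 (w=7); MST = {0-1(w=7) 0-2(w=8) 2-4(w=7) 2-5(w=7)}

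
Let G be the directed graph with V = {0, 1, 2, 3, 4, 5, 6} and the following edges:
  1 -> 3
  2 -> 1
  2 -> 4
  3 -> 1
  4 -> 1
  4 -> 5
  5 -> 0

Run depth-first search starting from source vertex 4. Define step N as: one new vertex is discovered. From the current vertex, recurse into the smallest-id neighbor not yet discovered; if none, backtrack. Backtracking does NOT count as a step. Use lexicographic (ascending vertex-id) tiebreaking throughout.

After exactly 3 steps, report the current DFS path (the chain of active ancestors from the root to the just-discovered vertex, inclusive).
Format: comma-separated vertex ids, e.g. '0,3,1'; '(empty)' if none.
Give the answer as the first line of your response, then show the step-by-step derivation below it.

4,1,3

step 1: discover 4; path=4; order=4
step 2: discover 1; path=4>1; order=4,1
step 3: discover 3; path=4>1>3; order=4,1,3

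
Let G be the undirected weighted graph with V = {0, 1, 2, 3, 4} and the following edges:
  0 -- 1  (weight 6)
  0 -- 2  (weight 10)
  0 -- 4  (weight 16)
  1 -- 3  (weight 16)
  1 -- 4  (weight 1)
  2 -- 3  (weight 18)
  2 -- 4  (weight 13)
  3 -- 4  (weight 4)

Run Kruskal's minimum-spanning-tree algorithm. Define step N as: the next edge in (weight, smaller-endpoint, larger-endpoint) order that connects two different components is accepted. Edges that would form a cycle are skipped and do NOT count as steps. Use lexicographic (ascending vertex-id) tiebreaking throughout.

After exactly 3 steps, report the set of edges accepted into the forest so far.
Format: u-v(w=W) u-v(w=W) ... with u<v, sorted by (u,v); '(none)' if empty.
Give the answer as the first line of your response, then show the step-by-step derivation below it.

0-1(w=6) 1-4(w=1) 3-4(w=4)

step 1: add edge 1-4 (w=1); MST = {1-4(w=1)}
step 2: add edge 3-4 (w=4); MST = {1-4(w=1) 3-4(w=4)}
step 3: add edge 0-1 (w=6); MST = {0-1(w=6) 1-4(w=1) 3-4(w=4)}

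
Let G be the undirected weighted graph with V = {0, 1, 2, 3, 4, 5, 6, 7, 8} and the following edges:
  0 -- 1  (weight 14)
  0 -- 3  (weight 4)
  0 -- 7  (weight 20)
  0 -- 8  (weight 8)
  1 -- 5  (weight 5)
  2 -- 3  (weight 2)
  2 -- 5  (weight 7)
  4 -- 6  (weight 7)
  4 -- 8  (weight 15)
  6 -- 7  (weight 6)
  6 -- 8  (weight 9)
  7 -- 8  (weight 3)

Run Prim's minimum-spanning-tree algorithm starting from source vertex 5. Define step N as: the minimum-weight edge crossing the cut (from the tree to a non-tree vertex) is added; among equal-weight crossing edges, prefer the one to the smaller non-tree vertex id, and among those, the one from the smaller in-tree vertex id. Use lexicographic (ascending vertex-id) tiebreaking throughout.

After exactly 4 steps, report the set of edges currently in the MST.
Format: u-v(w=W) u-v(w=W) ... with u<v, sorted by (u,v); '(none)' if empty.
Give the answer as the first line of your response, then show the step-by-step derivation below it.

0-3(w=4) 1-5(w=5) 2-3(w=2) 2-5(w=7)

step 1: add edge 1-5 (w=5); MST = {1-5(w=5)}
step 2: add edge 2-5 (w=7); MST = {1-5(w=5) 2-5(w=7)}
step 3: add edge 2-3 (w=2); MST = {1-5(w=5) 2-3(w=2) 2-5(w=7)}
step 4: add edge 0-3 (w=4); MST = {0-3(w=4) 1-5(w=5) 2-3(w=2) 2-5(w=7)}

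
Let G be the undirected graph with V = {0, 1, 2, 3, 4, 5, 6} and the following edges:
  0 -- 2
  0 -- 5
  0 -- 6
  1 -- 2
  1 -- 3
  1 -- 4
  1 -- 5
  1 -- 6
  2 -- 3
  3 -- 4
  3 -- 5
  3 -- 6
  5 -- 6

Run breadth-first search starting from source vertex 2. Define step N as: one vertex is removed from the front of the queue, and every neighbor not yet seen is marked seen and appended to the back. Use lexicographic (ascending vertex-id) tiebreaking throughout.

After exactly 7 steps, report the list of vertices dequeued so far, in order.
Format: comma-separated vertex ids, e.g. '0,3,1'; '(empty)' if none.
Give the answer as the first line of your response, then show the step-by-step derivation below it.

2,0,1,3,5,6,4

step 1: dequeue 2; queue=[0,1,3]; order=2
step 2: dequeue 0; queue=[1,3,5,6]; order=2,0
step 3: dequeue 1; queue=[3,5,6,4]; order=2,0,1
step 4: dequeue 3; queue=[5,6,4]; order=2,0,1,3
step 5: dequeue 5; queue=[6,4]; order=2,0,1,3,5
step 6: dequeue 6; queue=[4]; order=2,0,1,3,5,6
step 7: dequeue 4; queue=[(empty)]; order=2,0,1,3,5,6,4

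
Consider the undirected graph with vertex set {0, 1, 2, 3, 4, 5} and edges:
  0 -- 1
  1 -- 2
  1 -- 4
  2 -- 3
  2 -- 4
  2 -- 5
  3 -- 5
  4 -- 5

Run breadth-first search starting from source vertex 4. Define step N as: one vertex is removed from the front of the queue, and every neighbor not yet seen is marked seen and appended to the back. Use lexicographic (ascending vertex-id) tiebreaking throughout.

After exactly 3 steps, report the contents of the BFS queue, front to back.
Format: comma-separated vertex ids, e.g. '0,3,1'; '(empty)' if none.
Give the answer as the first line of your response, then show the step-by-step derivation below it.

5,0,3

step 1: dequeue 4; queue=[1,2,5]; order=4
step 2: dequeue 1; queue=[2,5,0]; order=4,1
step 3: dequeue 2; queue=[5,0,3]; order=4,1,2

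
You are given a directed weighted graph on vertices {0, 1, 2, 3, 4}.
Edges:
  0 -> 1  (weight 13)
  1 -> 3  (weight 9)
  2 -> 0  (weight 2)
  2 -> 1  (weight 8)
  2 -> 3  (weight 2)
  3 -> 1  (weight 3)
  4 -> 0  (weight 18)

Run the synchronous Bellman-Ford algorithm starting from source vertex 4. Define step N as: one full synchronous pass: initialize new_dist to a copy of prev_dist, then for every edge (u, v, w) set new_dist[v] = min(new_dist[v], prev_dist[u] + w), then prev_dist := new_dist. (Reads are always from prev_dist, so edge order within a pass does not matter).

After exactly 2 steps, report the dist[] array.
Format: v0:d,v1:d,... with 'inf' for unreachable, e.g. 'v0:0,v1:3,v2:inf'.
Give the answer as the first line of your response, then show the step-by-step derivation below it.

v0:18,v1:31,v2:inf,v3:inf,v4:0

step 1: dist = v0:18,v1:inf,v2:inf,v3:inf,v4:0
step 2: dist = v0:18,v1:31,v2:inf,v3:inf,v4:0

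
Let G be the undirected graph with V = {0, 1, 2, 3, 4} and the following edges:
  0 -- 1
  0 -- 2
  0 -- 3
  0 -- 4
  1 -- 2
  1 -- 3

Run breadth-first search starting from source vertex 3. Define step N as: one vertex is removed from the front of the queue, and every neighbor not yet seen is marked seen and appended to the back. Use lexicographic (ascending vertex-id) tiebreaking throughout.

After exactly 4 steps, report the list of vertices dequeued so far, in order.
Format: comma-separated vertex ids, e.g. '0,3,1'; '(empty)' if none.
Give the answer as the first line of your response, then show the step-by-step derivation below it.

3,0,1,2

step 1: dequeue 3; queue=[0,1]; order=3
step 2: dequeue 0; queue=[1,2,4]; order=3,0
step 3: dequeue 1; queue=[2,4]; order=3,0,1
step 4: dequeue 2; queue=[4]; order=3,0,1,2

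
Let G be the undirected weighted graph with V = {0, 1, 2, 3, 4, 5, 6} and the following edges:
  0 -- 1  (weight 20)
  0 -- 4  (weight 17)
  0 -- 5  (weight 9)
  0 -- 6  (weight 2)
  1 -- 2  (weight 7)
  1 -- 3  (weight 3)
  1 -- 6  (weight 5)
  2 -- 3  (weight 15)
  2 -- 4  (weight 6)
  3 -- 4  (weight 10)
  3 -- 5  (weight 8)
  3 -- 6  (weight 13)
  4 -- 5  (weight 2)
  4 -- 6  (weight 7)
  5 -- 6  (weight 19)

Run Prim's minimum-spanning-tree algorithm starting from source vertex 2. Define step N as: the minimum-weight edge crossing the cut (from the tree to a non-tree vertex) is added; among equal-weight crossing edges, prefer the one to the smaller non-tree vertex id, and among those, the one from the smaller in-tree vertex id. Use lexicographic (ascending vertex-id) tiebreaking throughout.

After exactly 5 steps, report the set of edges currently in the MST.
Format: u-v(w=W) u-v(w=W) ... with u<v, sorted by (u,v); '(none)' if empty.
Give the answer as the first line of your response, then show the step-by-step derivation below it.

1-2(w=7) 1-3(w=3) 1-6(w=5) 2-4(w=6) 4-5(w=2)

step 1: add edge 2-4 (w=6); MST = {2-4(w=6)}
step 2: add edge 4-5 (w=2); MST = {2-4(w=6) 4-5(w=2)}
step 3: add edge 1-2 (w=7); MST = {1-2(w=7) 2-4(w=6) 4-5(w=2)}
step 4: add edge 1-3 (w=3); MST = {1-2(w=7) 1-3(w=3) 2-4(w=6) 4-5(w=2)}
step 5: add edge 1-6 (w=5); MST = {1-2(w=7) 1-3(w=3) 1-6(w=5) 2-4(w=6) 4-5(w=2)}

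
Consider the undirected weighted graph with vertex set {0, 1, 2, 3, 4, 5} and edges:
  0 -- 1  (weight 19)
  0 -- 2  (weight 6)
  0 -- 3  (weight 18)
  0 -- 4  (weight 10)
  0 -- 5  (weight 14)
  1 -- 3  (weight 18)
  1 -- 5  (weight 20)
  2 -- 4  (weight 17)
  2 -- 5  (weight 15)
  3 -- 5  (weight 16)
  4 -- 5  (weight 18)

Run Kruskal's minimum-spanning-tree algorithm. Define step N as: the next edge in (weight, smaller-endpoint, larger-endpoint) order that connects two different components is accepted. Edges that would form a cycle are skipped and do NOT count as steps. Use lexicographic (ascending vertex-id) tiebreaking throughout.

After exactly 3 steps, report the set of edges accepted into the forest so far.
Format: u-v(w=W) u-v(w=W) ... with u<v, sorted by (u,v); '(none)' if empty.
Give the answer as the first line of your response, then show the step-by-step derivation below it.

0-2(w=6) 0-4(w=10) 0-5(w=14)

step 1: add edge 0-2 (w=6); MST = {0-2(w=6)}
step 2: add edge 0-4 (w=10); MST = {0-2(w=6) 0-4(w=10)}
step 3: add edge 0-5 (w=14); MST = {0-2(w=6) 0-4(w=10) 0-5(w=14)}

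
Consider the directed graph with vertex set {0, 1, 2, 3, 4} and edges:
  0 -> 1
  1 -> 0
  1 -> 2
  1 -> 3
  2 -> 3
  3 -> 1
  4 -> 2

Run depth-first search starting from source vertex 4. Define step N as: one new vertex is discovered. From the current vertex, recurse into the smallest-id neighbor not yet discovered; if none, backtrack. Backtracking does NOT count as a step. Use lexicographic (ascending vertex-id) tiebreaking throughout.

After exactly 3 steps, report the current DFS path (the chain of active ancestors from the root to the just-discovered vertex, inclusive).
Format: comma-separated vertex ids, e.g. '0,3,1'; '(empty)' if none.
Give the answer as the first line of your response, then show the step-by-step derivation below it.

4,2,3

step 1: discover 4; path=4; order=4
step 2: discover 2; path=4>2; order=4,2
step 3: discover 3; path=4>2>3; order=4,2,3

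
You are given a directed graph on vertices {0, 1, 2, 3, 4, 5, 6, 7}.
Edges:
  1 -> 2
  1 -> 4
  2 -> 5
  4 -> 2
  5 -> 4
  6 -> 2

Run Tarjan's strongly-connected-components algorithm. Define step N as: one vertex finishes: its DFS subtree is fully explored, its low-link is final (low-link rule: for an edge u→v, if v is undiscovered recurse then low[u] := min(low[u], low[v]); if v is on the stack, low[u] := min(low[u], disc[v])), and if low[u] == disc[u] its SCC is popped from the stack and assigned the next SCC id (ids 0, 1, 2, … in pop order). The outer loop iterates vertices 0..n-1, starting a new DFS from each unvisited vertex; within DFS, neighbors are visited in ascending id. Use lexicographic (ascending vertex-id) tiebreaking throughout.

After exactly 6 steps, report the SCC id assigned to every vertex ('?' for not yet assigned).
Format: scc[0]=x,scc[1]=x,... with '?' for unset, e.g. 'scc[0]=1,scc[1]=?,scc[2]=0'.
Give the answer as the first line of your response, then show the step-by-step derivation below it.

scc[0]=0,scc[1]=2,scc[2]=1,scc[3]=3,scc[4]=1,scc[5]=1,scc[6]=?,scc[7]=?

step 1: low=(low[0]=0,low[1]=?,low[2]=?,low[3]=?,low[4]=?,low[5]=?,low[6]=?,low[7]=?); scc=(scc[0]=0,scc[1]=?,scc[2]=?,scc[3]=?,scc[4]=?,scc[5]=?,scc[6]=?,scc[7]=?)
step 2: low=(low[0]=0,low[1]=1,low[2]=2,low[3]=?,low[4]=2,low[5]=3,low[6]=?,low[7]=?); scc=(scc[0]=0,scc[1]=?,scc[2]=?,scc[3]=?,scc[4]=?,scc[5]=?,scc[6]=?,scc[7]=?)
step 3: low=(low[0]=0,low[1]=1,low[2]=2,low[3]=?,low[4]=2,low[5]=2,low[6]=?,low[7]=?); scc=(scc[0]=0,scc[1]=?,scc[2]=?,scc[3]=?,scc[4]=?,scc[5]=?,scc[6]=?,scc[7]=?)
step 4: low=(low[0]=0,low[1]=1,low[2]=2,low[3]=?,low[4]=2,low[5]=2,low[6]=?,low[7]=?); scc=(scc[0]=0,scc[1]=?,scc[2]=1,scc[3]=?,scc[4]=1,scc[5]=1,scc[6]=?,scc[7]=?)
step 5: low=(low[0]=0,low[1]=1,low[2]=2,low[3]=?,low[4]=2,low[5]=2,low[6]=?,low[7]=?); scc=(scc[0]=0,scc[1]=2,scc[2]=1,scc[3]=?,scc[4]=1,scc[5]=1,scc[6]=?,scc[7]=?)
step 6: low=(low[0]=0,low[1]=1,low[2]=2,low[3]=5,low[4]=2,low[5]=2,low[6]=?,low[7]=?); scc=(scc[0]=0,scc[1]=2,scc[2]=1,scc[3]=3,scc[4]=1,scc[5]=1,scc[6]=?,scc[7]=?)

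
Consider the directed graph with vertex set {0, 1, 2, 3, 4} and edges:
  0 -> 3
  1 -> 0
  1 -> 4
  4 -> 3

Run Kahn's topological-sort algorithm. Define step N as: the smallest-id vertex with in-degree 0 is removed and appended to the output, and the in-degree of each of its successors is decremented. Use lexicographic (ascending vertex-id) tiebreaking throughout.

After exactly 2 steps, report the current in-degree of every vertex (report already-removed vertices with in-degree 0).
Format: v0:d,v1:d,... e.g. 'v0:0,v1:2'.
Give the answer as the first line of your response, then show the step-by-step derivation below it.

v0:0,v1:0,v2:0,v3:1,v4:0

step 1: output 1; order=[1]; indeg=(0,0,0,2,0)
step 2: output 0; order=[1,0]; indeg=(0,0,0,1,0)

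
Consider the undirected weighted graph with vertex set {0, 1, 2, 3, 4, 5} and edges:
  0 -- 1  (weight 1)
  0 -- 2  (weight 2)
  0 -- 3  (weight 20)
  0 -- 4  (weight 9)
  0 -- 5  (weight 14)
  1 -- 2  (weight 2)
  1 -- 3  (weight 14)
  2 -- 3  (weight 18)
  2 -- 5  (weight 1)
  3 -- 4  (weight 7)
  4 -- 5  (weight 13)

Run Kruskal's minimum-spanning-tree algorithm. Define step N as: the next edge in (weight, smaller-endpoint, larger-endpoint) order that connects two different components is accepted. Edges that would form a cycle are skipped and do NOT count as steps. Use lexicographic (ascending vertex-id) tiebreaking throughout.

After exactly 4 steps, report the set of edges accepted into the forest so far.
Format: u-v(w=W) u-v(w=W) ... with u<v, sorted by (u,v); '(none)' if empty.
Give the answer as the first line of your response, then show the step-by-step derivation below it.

0-1(w=1) 0-2(w=2) 2-5(w=1) 3-4(w=7)

step 1: add edge 0-1 (w=1); MST = {0-1(w=1)}
step 2: add edge 2-5 (w=1); MST = {0-1(w=1) 2-5(w=1)}
step 3: add edge 0-2 (w=2); MST = {0-1(w=1) 0-2(w=2) 2-5(w=1)}
step 4: add edge 3-4 (w=7); MST = {0-1(w=1) 0-2(w=2) 2-5(w=1) 3-4(w=7)}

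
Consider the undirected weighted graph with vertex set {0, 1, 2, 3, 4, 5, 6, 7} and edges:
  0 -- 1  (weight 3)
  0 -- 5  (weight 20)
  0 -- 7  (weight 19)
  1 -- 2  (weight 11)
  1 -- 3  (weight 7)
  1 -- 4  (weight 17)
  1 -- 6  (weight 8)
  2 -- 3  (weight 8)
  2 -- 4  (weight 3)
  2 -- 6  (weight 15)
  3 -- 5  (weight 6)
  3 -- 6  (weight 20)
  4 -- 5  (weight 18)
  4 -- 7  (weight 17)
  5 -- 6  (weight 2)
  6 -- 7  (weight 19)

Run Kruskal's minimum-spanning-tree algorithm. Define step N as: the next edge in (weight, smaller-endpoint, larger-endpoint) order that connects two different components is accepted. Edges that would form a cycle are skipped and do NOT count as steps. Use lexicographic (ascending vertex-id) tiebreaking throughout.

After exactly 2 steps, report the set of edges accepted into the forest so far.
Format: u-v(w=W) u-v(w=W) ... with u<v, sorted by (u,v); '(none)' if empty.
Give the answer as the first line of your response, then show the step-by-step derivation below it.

0-1(w=3) 5-6(w=2)

step 1: add edge 5-6 (w=2); MST = {5-6(w=2)}
step 2: add edge 0-1 (w=3); MST = {0-1(w=3) 5-6(w=2)}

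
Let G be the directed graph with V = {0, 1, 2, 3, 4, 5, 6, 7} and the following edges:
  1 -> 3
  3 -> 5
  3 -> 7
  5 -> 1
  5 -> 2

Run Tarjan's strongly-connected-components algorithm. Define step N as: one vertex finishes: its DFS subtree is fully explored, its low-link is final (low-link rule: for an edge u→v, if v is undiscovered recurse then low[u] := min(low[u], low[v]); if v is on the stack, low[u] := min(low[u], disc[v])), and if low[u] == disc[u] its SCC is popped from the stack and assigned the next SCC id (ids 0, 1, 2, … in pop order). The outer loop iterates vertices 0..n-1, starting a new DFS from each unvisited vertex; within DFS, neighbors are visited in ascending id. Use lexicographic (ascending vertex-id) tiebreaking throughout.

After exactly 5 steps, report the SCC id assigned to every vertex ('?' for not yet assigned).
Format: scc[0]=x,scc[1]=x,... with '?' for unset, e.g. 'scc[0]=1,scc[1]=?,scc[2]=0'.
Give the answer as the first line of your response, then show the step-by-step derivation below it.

scc[0]=0,scc[1]=?,scc[2]=1,scc[3]=?,scc[4]=?,scc[5]=?,scc[6]=?,scc[7]=2

step 1: low=(low[0]=0,low[1]=?,low[2]=?,low[3]=?,low[4]=?,low[5]=?,low[6]=?,low[7]=?); scc=(scc[0]=0,scc[1]=?,scc[2]=?,scc[3]=?,scc[4]=?,scc[5]=?,scc[6]=?,scc[7]=?)
step 2: low=(low[0]=0,low[1]=1,low[2]=4,low[3]=2,low[4]=?,low[5]=1,low[6]=?,low[7]=?); scc=(scc[0]=0,scc[1]=?,scc[2]=1,scc[3]=?,scc[4]=?,scc[5]=?,scc[6]=?,scc[7]=?)
step 3: low=(low[0]=0,low[1]=1,low[2]=4,low[3]=2,low[4]=?,low[5]=1,low[6]=?,low[7]=?); scc=(scc[0]=0,scc[1]=?,scc[2]=1,scc[3]=?,scc[4]=?,scc[5]=?,scc[6]=?,scc[7]=?)
step 4: low=(low[0]=0,low[1]=1,low[2]=4,low[3]=1,low[4]=?,low[5]=1,low[6]=?,low[7]=5); scc=(scc[0]=0,scc[1]=?,scc[2]=1,scc[3]=?,scc[4]=?,scc[5]=?,scc[6]=?,scc[7]=2)
step 5: low=(low[0]=0,low[1]=1,low[2]=4,low[3]=1,low[4]=?,low[5]=1,low[6]=?,low[7]=5); scc=(scc[0]=0,scc[1]=?,scc[2]=1,scc[3]=?,scc[4]=?,scc[5]=?,scc[6]=?,scc[7]=2)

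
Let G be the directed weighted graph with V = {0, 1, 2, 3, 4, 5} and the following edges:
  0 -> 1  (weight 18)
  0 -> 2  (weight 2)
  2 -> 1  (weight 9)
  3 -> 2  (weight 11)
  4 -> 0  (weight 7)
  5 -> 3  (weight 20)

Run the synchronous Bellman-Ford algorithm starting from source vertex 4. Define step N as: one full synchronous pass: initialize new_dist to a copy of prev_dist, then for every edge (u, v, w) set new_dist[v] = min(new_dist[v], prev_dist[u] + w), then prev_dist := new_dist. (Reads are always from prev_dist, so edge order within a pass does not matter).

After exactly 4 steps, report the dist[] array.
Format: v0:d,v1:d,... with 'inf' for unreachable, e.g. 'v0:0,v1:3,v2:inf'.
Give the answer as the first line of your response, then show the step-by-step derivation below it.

v0:7,v1:18,v2:9,v3:inf,v4:0,v5:inf

step 1: dist = v0:7,v1:inf,v2:inf,v3:inf,v4:0,v5:inf
step 2: dist = v0:7,v1:25,v2:9,v3:inf,v4:0,v5:inf
step 3: dist = v0:7,v1:18,v2:9,v3:inf,v4:0,v5:inf
step 4: dist = v0:7,v1:18,v2:9,v3:inf,v4:0,v5:inf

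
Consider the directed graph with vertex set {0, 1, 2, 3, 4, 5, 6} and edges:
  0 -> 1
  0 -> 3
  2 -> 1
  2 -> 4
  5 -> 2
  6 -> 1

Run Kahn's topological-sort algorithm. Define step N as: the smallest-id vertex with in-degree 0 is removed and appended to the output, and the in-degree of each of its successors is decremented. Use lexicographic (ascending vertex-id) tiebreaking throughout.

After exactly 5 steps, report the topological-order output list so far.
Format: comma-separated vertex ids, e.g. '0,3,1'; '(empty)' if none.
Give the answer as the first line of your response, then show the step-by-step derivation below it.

0,3,5,2,4

step 1: output 0; order=[0]; indeg=(0,2,1,0,1,0,0)
step 2: output 3; order=[0,3]; indeg=(0,2,1,0,1,0,0)
step 3: output 5; order=[0,3,5]; indeg=(0,2,0,0,1,0,0)
step 4: output 2; order=[0,3,5,2]; indeg=(0,1,0,0,0,0,0)
step 5: output 4; order=[0,3,5,2,4]; indeg=(0,1,0,0,0,0,0)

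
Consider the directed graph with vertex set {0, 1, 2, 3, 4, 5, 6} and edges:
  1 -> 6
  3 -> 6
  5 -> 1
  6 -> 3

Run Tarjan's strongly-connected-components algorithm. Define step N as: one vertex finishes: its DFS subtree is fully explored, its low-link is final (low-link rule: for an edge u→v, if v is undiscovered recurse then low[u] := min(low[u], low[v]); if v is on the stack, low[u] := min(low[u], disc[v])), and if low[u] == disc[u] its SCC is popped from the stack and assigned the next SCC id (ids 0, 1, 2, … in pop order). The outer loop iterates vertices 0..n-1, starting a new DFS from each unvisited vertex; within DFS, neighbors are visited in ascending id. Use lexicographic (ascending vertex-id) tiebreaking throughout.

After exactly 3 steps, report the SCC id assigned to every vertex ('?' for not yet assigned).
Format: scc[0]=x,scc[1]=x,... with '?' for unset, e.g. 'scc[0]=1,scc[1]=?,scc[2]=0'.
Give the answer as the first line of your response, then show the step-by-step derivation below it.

scc[0]=0,scc[1]=?,scc[2]=?,scc[3]=1,scc[4]=?,scc[5]=?,scc[6]=1

step 1: low=(low[0]=0,low[1]=?,low[2]=?,low[3]=?,low[4]=?,low[5]=?,low[6]=?); scc=(scc[0]=0,scc[1]=?,scc[2]=?,scc[3]=?,scc[4]=?,scc[5]=?,scc[6]=?)
step 2: low=(low[0]=0,low[1]=1,low[2]=?,low[3]=2,low[4]=?,low[5]=?,low[6]=2); scc=(scc[0]=0,scc[1]=?,scc[2]=?,scc[3]=?,scc[4]=?,scc[5]=?,scc[6]=?)
step 3: low=(low[0]=0,low[1]=1,low[2]=?,low[3]=2,low[4]=?,low[5]=?,low[6]=2); scc=(scc[0]=0,scc[1]=?,scc[2]=?,scc[3]=1,scc[4]=?,scc[5]=?,scc[6]=1)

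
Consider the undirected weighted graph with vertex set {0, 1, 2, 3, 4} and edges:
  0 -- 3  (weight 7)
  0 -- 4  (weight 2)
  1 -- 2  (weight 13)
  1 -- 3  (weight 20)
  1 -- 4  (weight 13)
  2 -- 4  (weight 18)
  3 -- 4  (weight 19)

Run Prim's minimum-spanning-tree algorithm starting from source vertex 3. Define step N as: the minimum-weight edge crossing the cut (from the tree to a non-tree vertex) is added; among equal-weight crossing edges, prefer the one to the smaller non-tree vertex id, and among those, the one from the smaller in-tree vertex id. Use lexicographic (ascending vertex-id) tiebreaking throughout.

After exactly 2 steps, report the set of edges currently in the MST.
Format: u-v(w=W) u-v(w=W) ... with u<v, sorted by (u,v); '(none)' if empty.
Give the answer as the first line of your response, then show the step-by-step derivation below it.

0-3(w=7) 0-4(w=2)

step 1: add edge 0-3 (w=7); MST = {0-3(w=7)}
step 2: add edge 0-4 (w=2); MST = {0-3(w=7) 0-4(w=2)}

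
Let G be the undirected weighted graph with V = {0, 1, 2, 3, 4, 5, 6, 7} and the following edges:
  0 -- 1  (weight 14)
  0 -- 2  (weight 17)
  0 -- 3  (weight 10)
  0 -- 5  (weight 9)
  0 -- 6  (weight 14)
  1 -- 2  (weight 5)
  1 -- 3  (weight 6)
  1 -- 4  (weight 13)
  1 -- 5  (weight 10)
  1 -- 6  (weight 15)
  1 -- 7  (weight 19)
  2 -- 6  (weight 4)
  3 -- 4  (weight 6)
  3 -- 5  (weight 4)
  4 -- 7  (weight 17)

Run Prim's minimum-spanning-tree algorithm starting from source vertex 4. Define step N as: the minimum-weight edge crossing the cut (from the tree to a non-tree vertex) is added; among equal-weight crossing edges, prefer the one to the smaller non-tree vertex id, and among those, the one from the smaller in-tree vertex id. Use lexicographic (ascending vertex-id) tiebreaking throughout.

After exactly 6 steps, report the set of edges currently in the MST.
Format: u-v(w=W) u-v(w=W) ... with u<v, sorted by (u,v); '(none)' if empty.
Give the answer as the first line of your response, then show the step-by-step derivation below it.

0-5(w=9) 1-2(w=5) 1-3(w=6) 2-6(w=4) 3-4(w=6) 3-5(w=4)

step 1: add edge 3-4 (w=6); MST = {3-4(w=6)}
step 2: add edge 3-5 (w=4); MST = {3-4(w=6) 3-5(w=4)}
step 3: add edge 1-3 (w=6); MST = {1-3(w=6) 3-4(w=6) 3-5(w=4)}
step 4: add edge 1-2 (w=5); MST = {1-2(w=5) 1-3(w=6) 3-4(w=6) 3-5(w=4)}
step 5: add edge 2-6 (w=4); MST = {1-2(w=5) 1-3(w=6) 2-6(w=4) 3-4(w=6) 3-5(w=4)}
step 6: add edge 0-5 (w=9); MST = {0-5(w=9) 1-2(w=5) 1-3(w=6) 2-6(w=4) 3-4(w=6) 3-5(w=4)}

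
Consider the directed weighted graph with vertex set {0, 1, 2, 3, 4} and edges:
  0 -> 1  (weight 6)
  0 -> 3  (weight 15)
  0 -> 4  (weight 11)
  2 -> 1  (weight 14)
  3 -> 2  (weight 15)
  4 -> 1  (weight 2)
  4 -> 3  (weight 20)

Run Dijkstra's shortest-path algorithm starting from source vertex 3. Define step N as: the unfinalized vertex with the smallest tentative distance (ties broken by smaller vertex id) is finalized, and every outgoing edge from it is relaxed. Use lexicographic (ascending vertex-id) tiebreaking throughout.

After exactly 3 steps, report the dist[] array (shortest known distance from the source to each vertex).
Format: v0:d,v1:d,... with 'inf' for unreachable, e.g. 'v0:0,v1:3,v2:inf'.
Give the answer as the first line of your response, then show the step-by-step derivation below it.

v0:inf,v1:29,v2:15,v3:0,v4:inf

step 1: dist = v0:inf,v1:inf,v2:15,v3:0,v4:inf
step 2: dist = v0:inf,v1:29,v2:15,v3:0,v4:inf
step 3: dist = v0:inf,v1:29,v2:15,v3:0,v4:inf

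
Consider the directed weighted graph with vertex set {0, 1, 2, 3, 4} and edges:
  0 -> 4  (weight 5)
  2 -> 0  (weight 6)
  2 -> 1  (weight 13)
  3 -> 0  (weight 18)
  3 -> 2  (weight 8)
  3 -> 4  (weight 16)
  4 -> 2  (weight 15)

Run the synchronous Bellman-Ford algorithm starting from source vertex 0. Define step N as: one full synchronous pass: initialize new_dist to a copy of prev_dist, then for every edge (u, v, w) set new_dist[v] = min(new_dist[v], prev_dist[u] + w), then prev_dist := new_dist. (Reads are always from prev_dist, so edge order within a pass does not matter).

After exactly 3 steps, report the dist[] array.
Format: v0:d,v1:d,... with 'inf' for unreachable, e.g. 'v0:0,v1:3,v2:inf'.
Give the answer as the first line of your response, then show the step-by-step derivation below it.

v0:0,v1:33,v2:20,v3:inf,v4:5

step 1: dist = v0:0,v1:inf,v2:inf,v3:inf,v4:5
step 2: dist = v0:0,v1:inf,v2:20,v3:inf,v4:5
step 3: dist = v0:0,v1:33,v2:20,v3:inf,v4:5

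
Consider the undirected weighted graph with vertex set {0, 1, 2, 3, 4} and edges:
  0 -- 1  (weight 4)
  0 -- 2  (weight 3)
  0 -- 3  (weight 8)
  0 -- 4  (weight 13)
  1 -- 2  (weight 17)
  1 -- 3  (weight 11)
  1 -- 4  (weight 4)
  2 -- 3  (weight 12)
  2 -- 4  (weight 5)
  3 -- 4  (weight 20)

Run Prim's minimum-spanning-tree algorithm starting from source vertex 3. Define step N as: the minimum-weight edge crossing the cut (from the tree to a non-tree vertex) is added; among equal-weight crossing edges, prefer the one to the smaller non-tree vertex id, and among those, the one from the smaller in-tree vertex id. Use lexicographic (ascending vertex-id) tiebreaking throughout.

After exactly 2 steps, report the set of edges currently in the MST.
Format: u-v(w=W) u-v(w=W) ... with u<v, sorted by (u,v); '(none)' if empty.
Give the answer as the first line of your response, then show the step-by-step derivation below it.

0-2(w=3) 0-3(w=8)

step 1: add edge 0-3 (w=8); MST = {0-3(w=8)}
step 2: add edge 0-2 (w=3); MST = {0-2(w=3) 0-3(w=8)}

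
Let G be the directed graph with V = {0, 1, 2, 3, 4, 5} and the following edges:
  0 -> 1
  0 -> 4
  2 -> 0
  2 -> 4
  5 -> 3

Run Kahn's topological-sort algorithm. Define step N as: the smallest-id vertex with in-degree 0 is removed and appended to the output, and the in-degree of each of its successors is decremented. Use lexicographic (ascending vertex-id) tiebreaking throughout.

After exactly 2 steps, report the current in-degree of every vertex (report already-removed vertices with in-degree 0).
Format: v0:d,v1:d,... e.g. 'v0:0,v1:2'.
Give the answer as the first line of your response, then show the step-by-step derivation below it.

v0:0,v1:0,v2:0,v3:1,v4:0,v5:0

step 1: output 2; order=[2]; indeg=(0,1,0,1,1,0)
step 2: output 0; order=[2,0]; indeg=(0,0,0,1,0,0)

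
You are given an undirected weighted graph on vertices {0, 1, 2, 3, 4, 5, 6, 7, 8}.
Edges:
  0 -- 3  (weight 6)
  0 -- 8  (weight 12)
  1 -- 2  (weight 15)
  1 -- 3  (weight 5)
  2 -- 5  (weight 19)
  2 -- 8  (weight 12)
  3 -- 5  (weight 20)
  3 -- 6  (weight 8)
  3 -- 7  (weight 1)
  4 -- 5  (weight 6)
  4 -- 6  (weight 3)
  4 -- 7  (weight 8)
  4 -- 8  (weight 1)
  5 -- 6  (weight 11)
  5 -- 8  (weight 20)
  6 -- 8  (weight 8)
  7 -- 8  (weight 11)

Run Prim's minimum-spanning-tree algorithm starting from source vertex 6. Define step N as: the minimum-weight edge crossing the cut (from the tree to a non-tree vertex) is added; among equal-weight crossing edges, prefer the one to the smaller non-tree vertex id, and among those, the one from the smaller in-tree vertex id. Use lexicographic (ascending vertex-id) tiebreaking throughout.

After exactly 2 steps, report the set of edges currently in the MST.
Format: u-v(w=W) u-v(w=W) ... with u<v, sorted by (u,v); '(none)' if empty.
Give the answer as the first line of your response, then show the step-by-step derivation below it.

4-6(w=3) 4-8(w=1)

step 1: add edge 4-6 (w=3); MST = {4-6(w=3)}
step 2: add edge 4-8 (w=1); MST = {4-6(w=3) 4-8(w=1)}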